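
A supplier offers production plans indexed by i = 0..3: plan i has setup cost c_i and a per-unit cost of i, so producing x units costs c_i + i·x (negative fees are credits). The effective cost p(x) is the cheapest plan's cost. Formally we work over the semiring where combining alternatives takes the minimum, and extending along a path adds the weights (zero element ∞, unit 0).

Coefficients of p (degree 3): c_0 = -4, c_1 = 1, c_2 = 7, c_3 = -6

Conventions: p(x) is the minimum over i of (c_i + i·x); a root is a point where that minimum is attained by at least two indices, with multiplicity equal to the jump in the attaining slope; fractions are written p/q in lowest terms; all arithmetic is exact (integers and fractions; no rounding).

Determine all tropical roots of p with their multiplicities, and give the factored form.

hull edge (i=0, c=-4) to (i=3, c=-6): slope -2/3, span 3
Factored form: p(x) = -6 ⊗ (x ⊕ 2/3) ⊗ (x ⊕ 2/3) ⊗ (x ⊕ 2/3)
Answer: roots = 2/3 (mult 3)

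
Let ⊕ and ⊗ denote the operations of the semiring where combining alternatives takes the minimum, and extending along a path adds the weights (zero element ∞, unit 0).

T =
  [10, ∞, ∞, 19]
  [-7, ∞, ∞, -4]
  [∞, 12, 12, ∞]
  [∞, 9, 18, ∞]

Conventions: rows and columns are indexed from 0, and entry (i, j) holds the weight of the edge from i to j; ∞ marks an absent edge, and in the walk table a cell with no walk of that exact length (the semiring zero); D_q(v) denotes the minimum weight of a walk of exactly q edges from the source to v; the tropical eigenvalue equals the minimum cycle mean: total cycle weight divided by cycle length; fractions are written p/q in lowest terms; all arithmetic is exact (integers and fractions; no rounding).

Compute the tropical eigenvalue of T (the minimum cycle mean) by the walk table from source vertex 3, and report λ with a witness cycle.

q=0: [∞, ∞, ∞, 0]
q=1: [∞, 9, 18, ∞]
q=2: [2, 30, 30, 5]
q=3: [12, 14, 23, 21]
q=4: [7, 30, 35, 10]
Optimal cycle mean attained by: cycle 1->3->1, total (-4) + 9, length 2.
Answer: λ = 5/2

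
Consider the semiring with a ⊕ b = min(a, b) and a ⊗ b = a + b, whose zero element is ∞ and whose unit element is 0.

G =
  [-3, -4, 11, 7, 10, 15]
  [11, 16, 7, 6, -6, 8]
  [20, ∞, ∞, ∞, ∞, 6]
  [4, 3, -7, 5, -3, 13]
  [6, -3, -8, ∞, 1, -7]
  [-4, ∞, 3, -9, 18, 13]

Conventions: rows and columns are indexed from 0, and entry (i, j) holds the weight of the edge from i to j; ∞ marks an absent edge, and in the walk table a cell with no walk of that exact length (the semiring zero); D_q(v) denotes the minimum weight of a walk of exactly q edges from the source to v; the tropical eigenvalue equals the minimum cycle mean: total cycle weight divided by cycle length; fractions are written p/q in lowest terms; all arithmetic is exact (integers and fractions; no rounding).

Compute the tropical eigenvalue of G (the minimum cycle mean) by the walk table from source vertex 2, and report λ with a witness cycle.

q=0: [∞, ∞, 0, ∞, ∞, ∞]
q=1: [20, ∞, ∞, ∞, ∞, 6]
q=2: [2, 16, 9, -3, 24, 19]
q=3: [-1, -2, -10, 2, -6, 10]
q=4: [-4, -9, -14, 1, -8, -13]
q=5: [-17, -11, -16, -22, -15, -15]
q=6: [-20, -21, -29, -24, -25, -22]
Optimal cycle mean attained by: cycle 3->4->5->3, total (-3) + (-7) + (-9), length 3.
Answer: λ = -19/3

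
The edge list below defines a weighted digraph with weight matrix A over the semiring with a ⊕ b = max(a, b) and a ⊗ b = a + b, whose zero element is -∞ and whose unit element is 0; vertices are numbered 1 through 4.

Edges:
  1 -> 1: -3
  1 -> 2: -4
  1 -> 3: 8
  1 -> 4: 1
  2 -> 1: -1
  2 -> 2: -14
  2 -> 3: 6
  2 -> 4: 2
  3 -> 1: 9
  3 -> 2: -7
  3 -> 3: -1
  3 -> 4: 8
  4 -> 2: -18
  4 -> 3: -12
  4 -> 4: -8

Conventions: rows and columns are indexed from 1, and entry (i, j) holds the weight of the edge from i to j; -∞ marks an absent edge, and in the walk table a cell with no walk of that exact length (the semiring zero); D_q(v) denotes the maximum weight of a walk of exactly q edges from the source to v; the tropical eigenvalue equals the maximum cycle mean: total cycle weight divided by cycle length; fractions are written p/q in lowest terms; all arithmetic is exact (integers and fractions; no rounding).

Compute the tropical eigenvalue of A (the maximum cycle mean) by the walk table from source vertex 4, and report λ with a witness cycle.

q=0: [-∞, -∞, -∞, 0]
q=1: [-∞, -18, -12, -8]
q=2: [-3, -19, -12, -4]
q=3: [-3, -7, 5, -2]
q=4: [14, -2, 5, 13]
Optimal cycle mean attained by: cycle 1->3->1, total 8 + 9, length 2.
Answer: λ = 17/2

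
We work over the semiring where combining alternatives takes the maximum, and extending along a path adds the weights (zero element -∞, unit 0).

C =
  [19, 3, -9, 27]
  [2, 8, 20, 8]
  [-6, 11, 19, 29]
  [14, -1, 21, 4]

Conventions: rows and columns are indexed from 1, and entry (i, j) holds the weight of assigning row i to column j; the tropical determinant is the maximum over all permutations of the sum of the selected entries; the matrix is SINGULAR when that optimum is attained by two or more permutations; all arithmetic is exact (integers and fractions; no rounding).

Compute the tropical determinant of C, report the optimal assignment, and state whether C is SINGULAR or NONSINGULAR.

σ = (1, 2, 3, 4): 19 + 8 + 19 + 4 = 50
σ = (1, 2, 4, 3): 19 + 8 + 29 + 21 = 77
σ = (1, 3, 2, 4): 19 + 20 + 11 + 4 = 54
σ = (1, 3, 4, 2): 19 + 20 + 29 + (-1) = 67
σ = (1, 4, 2, 3): 19 + 8 + 11 + 21 = 59
σ = (1, 4, 3, 2): 19 + 8 + 19 + (-1) = 45
σ = (2, 1, 3, 4): 3 + 2 + 19 + 4 = 28
σ = (2, 1, 4, 3): 3 + 2 + 29 + 21 = 55
σ = (2, 3, 1, 4): 3 + 20 + (-6) + 4 = 21
σ = (2, 3, 4, 1): 3 + 20 + 29 + 14 = 66
σ = (2, 4, 1, 3): 3 + 8 + (-6) + 21 = 26
σ = (2, 4, 3, 1): 3 + 8 + 19 + 14 = 44
σ = (3, 1, 2, 4): (-9) + 2 + 11 + 4 = 8
σ = (3, 1, 4, 2): (-9) + 2 + 29 + (-1) = 21
σ = (3, 2, 1, 4): (-9) + 8 + (-6) + 4 = -3
σ = (3, 2, 4, 1): (-9) + 8 + 29 + 14 = 42
σ = (3, 4, 1, 2): (-9) + 8 + (-6) + (-1) = -8
σ = (3, 4, 2, 1): (-9) + 8 + 11 + 14 = 24
σ = (4, 1, 2, 3): 27 + 2 + 11 + 21 = 61
σ = (4, 1, 3, 2): 27 + 2 + 19 + (-1) = 47
σ = (4, 2, 1, 3): 27 + 8 + (-6) + 21 = 50
σ = (4, 2, 3, 1): 27 + 8 + 19 + 14 = 68
σ = (4, 3, 1, 2): 27 + 20 + (-6) + (-1) = 40
σ = (4, 3, 2, 1): 27 + 20 + 11 + 14 = 72
Optimal value attained by: σ = (1, 2, 4, 3).
Answer: det⊕(C) = 77; verdict: NONSINGULAR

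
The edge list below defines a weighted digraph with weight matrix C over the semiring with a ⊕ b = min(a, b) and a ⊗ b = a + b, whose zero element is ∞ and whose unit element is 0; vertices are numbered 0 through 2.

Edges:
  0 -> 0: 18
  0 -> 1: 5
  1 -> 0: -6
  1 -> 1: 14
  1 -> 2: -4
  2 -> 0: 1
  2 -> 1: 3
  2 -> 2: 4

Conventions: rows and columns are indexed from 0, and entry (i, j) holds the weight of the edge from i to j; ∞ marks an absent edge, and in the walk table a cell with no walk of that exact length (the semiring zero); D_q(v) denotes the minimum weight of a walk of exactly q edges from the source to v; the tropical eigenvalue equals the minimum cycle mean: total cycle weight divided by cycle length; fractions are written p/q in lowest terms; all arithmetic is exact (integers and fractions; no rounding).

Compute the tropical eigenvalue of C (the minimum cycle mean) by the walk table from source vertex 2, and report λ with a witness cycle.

q=0: [∞, ∞, 0]
q=1: [1, 3, 4]
q=2: [-3, 6, -1]
q=3: [0, 2, 2]
Optimal cycle mean attained by: cycle 0->1->0, total 5 + (-6), length 2.
Answer: λ = -1/2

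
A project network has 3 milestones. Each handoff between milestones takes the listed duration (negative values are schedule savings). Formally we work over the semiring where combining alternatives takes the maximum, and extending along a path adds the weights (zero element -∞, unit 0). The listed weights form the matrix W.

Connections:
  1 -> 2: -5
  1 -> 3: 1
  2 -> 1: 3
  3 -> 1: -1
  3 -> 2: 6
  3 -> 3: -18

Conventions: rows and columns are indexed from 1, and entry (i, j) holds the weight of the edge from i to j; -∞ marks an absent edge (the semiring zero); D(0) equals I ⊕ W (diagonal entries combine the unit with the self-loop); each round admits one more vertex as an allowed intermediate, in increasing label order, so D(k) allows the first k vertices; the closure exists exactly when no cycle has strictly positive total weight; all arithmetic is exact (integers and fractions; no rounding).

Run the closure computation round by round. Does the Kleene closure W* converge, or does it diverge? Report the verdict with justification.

D(0):
  [0, -5, 1]
  [3, 0, -∞]
  [-1, 6, 0]
D(1):
  [0, -5, 1]
  [3, 0, 4]
  [-1, 6, 0]
Detection: at round 2, diagonal entry (3, 3) turns strictly positive.
Key observation: the cycle 3->2->1->3 has total weight 6 + 3 + 1, which is strictly positive.
Answer: DIVERGES — positive cycle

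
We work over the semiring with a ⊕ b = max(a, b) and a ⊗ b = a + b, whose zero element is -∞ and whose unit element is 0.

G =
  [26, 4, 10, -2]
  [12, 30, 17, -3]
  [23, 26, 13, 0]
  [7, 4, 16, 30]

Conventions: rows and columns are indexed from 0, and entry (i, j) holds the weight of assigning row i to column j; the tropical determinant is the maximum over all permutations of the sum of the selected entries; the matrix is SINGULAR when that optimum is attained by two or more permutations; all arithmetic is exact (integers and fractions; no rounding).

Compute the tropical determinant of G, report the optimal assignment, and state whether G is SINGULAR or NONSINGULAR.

σ = (0, 1, 2, 3): 26 + 30 + 13 + 30 = 99
σ = (0, 1, 3, 2): 26 + 30 + 0 + 16 = 72
σ = (0, 2, 1, 3): 26 + 17 + 26 + 30 = 99
σ = (0, 2, 3, 1): 26 + 17 + 0 + 4 = 47
σ = (0, 3, 1, 2): 26 + (-3) + 26 + 16 = 65
σ = (0, 3, 2, 1): 26 + (-3) + 13 + 4 = 40
σ = (1, 0, 2, 3): 4 + 12 + 13 + 30 = 59
σ = (1, 0, 3, 2): 4 + 12 + 0 + 16 = 32
σ = (1, 2, 0, 3): 4 + 17 + 23 + 30 = 74
σ = (1, 2, 3, 0): 4 + 17 + 0 + 7 = 28
σ = (1, 3, 0, 2): 4 + (-3) + 23 + 16 = 40
σ = (1, 3, 2, 0): 4 + (-3) + 13 + 7 = 21
σ = (2, 0, 1, 3): 10 + 12 + 26 + 30 = 78
σ = (2, 0, 3, 1): 10 + 12 + 0 + 4 = 26
σ = (2, 1, 0, 3): 10 + 30 + 23 + 30 = 93
σ = (2, 1, 3, 0): 10 + 30 + 0 + 7 = 47
σ = (2, 3, 0, 1): 10 + (-3) + 23 + 4 = 34
σ = (2, 3, 1, 0): 10 + (-3) + 26 + 7 = 40
σ = (3, 0, 1, 2): (-2) + 12 + 26 + 16 = 52
σ = (3, 0, 2, 1): (-2) + 12 + 13 + 4 = 27
σ = (3, 1, 0, 2): (-2) + 30 + 23 + 16 = 67
σ = (3, 1, 2, 0): (-2) + 30 + 13 + 7 = 48
σ = (3, 2, 0, 1): (-2) + 17 + 23 + 4 = 42
σ = (3, 2, 1, 0): (-2) + 17 + 26 + 7 = 48
Optimal value attained by: σ = (0, 1, 2, 3).
Answer: det⊕(G) = 99; verdict: SINGULAR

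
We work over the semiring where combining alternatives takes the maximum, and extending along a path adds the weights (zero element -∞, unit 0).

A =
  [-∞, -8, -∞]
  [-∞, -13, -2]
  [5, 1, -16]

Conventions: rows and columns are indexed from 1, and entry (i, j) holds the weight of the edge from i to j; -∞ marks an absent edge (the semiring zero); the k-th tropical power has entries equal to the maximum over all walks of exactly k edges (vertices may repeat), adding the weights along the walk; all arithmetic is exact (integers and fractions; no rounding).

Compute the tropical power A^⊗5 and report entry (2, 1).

A^⊗2:
  [-∞, -21, -10]
  [3, -1, -15]
  [-11, -3, -1]
A^⊗3:
  [-5, -9, -23]
  [-10, -5, -3]
  [4, 0, -5]
A^⊗4:
  [-18, -13, -11]
  [2, -2, -7]
  [0, -4, -2]
A^⊗5:
  [-6, -10, -15]
  [-2, -6, -4]
  [3, -1, -6]
Key observation: the optimum is the walk 2->3->1->2->3->1, with weight (-2) + 5 + (-8) + (-2) + 5 = -2.
Optimal value attained by: walk 2->3->1->2->3->1.
Answer: (A^⊗5)[2][1] = -2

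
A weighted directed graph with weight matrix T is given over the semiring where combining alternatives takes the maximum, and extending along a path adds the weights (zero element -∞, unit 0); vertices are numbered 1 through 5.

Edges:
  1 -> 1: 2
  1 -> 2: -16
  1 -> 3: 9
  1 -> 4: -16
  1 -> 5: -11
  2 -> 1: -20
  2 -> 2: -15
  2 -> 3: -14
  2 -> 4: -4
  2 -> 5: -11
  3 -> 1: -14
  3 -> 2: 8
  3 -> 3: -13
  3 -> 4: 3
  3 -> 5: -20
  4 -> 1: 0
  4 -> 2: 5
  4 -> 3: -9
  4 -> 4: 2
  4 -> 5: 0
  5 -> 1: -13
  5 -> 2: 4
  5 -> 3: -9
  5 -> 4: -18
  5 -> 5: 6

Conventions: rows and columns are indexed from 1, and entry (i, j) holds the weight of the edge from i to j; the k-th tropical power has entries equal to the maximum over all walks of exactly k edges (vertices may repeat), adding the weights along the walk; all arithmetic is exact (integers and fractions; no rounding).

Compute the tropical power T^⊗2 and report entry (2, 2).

T^⊗2:
  [4, 17, 11, 12, -5]
  [-4, 1, -11, -2, -4]
  [3, 8, -5, 5, 3]
  [2, 7, 9, 4, 6]
  [-7, 10, -3, 0, 12]
Key observation: the optimum is the walk 2->4->2, with weight (-4) + 5 = 1.
Optimal value attained by: walk 2->4->2.
Answer: (T^⊗2)[2][2] = 1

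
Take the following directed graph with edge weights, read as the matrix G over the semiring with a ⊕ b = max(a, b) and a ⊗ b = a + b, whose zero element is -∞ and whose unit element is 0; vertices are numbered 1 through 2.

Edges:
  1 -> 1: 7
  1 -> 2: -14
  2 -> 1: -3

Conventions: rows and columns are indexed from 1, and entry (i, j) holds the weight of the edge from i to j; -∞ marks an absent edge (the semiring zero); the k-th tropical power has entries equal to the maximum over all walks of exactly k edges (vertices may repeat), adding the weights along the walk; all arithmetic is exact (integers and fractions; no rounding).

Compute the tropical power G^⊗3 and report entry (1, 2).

G^⊗2:
  [14, -7]
  [4, -17]
G^⊗3:
  [21, 0]
  [11, -10]
Key observation: the optimum is the walk 1->1->1->2, with weight 7 + 7 + (-14) = 0.
Optimal value attained by: walk 1->1->1->2.
Answer: (G^⊗3)[1][2] = 0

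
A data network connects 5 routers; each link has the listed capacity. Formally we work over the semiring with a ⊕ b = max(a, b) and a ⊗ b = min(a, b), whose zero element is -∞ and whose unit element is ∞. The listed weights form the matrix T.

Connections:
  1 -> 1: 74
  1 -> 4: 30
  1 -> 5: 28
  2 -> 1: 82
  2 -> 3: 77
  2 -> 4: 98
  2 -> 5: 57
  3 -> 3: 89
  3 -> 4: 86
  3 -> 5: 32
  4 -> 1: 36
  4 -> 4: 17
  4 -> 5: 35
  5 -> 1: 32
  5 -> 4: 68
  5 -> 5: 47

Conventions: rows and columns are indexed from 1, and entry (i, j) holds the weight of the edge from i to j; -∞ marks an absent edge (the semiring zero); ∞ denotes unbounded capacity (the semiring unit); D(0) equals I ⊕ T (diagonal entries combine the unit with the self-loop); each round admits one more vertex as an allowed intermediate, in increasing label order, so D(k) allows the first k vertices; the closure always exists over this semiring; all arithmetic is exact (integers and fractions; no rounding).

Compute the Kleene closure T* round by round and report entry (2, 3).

D(0):
  [∞, -∞, -∞, 30, 28]
  [82, ∞, 77, 98, 57]
  [-∞, -∞, ∞, 86, 32]
  [36, -∞, -∞, ∞, 35]
  [32, -∞, -∞, 68, ∞]
D(1):
  [∞, -∞, -∞, 30, 28]
  [82, ∞, 77, 98, 57]
  [-∞, -∞, ∞, 86, 32]
  [36, -∞, -∞, ∞, 35]
  [32, -∞, -∞, 68, ∞]
D(2):
  [∞, -∞, -∞, 30, 28]
  [82, ∞, 77, 98, 57]
  [-∞, -∞, ∞, 86, 32]
  [36, -∞, -∞, ∞, 35]
  [32, -∞, -∞, 68, ∞]
D(3):
  [∞, -∞, -∞, 30, 28]
  [82, ∞, 77, 98, 57]
  [-∞, -∞, ∞, 86, 32]
  [36, -∞, -∞, ∞, 35]
  [32, -∞, -∞, 68, ∞]
D(4):
  [∞, -∞, -∞, 30, 30]
  [82, ∞, 77, 98, 57]
  [36, -∞, ∞, 86, 35]
  [36, -∞, -∞, ∞, 35]
  [36, -∞, -∞, 68, ∞]
D(5):
  [∞, -∞, -∞, 30, 30]
  [82, ∞, 77, 98, 57]
  [36, -∞, ∞, 86, 35]
  [36, -∞, -∞, ∞, 35]
  [36, -∞, -∞, 68, ∞]
Answer: T*[2][3] = 77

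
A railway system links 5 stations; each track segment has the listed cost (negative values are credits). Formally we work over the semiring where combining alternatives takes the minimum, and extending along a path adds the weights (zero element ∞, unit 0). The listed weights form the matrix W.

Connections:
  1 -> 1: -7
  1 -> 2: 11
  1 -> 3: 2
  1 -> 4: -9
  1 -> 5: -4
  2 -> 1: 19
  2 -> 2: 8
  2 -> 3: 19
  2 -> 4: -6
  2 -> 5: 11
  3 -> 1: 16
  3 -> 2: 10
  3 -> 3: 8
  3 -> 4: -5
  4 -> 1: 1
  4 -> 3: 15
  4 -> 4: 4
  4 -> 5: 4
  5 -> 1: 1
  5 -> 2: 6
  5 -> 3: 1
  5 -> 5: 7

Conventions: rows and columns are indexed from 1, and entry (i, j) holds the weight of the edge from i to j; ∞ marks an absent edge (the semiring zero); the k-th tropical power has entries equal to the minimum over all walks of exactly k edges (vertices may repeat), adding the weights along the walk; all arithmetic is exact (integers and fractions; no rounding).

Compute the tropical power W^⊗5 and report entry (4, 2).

W^⊗2:
  [-14, 2, -5, -16, -11]
  [-5, 16, 9, -2, -2]
  [-4, 18, 10, -1, -1]
  [-6, 10, 3, -8, -3]
  [-6, 11, 3, -8, -3]
W^⊗3:
  [-21, -5, -12, -23, -18]
  [-12, 4, -3, -14, -9]
  [-11, 5, -2, -13, -8]
  [-13, 3, -4, -15, -10]
  [-13, 3, -4, -15, -10]
W^⊗4:
  [-28, -12, -19, -30, -25]
  [-19, -3, -10, -21, -16]
  [-18, -2, -9, -20, -15]
  [-20, -4, -11, -22, -17]
  [-20, -4, -11, -22, -17]
W^⊗5:
  [-35, -19, -26, -37, -32]
  [-26, -10, -17, -28, -23]
  [-25, -9, -16, -27, -22]
  [-27, -11, -18, -29, -24]
  [-27, -11, -18, -29, -24]
Key observation: the optimum is the walk 4->1->1->1->5->2, with weight 1 + (-7) + (-7) + (-4) + 6 = -11.
Optimal value attained by: walk 4->1->1->1->5->2.
Answer: (W^⊗5)[4][2] = -11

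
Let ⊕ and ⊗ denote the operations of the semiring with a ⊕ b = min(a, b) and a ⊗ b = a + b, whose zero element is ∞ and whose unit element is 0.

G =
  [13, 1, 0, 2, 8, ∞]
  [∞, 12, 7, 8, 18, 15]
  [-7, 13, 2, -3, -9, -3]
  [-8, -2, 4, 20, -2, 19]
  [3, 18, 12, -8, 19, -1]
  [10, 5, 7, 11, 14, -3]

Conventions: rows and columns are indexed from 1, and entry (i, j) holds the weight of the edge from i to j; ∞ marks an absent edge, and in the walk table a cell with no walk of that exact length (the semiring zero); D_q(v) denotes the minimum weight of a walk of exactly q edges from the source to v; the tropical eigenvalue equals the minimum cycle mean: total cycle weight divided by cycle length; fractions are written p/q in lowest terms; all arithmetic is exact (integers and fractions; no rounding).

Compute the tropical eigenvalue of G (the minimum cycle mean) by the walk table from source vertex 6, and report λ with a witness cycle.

q=0: [∞, ∞, ∞, ∞, ∞, 0]
q=1: [10, 5, 7, 11, 14, -3]
q=2: [0, 2, 4, 4, -2, -6]
q=3: [-4, -1, 0, -10, -5, -9]
q=4: [-18, -12, -6, -13, -12, -12]
q=5: [-21, -17, -18, -20, -15, -15]
q=6: [-28, -22, -21, -23, -27, -21]
Optimal cycle mean attained by: cycle 1->3->5->4->1, total 0 + (-9) + (-8) + (-8), length 4.
Answer: λ = -25/4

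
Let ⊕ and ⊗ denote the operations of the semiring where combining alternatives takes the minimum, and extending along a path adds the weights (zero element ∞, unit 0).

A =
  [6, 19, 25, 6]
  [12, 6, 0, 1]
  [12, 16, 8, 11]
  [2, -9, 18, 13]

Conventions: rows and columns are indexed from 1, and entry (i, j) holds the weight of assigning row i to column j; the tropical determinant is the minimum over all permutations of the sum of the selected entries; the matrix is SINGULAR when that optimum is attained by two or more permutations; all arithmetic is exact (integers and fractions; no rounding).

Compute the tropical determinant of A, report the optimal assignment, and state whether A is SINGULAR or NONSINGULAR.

σ = (1, 2, 3, 4): 6 + 6 + 8 + 13 = 33
σ = (1, 2, 4, 3): 6 + 6 + 11 + 18 = 41
σ = (1, 3, 2, 4): 6 + 0 + 16 + 13 = 35
σ = (1, 3, 4, 2): 6 + 0 + 11 + (-9) = 8
σ = (1, 4, 2, 3): 6 + 1 + 16 + 18 = 41
σ = (1, 4, 3, 2): 6 + 1 + 8 + (-9) = 6
σ = (2, 1, 3, 4): 19 + 12 + 8 + 13 = 52
σ = (2, 1, 4, 3): 19 + 12 + 11 + 18 = 60
σ = (2, 3, 1, 4): 19 + 0 + 12 + 13 = 44
σ = (2, 3, 4, 1): 19 + 0 + 11 + 2 = 32
σ = (2, 4, 1, 3): 19 + 1 + 12 + 18 = 50
σ = (2, 4, 3, 1): 19 + 1 + 8 + 2 = 30
σ = (3, 1, 2, 4): 25 + 12 + 16 + 13 = 66
σ = (3, 1, 4, 2): 25 + 12 + 11 + (-9) = 39
σ = (3, 2, 1, 4): 25 + 6 + 12 + 13 = 56
σ = (3, 2, 4, 1): 25 + 6 + 11 + 2 = 44
σ = (3, 4, 1, 2): 25 + 1 + 12 + (-9) = 29
σ = (3, 4, 2, 1): 25 + 1 + 16 + 2 = 44
σ = (4, 1, 2, 3): 6 + 12 + 16 + 18 = 52
σ = (4, 1, 3, 2): 6 + 12 + 8 + (-9) = 17
σ = (4, 2, 1, 3): 6 + 6 + 12 + 18 = 42
σ = (4, 2, 3, 1): 6 + 6 + 8 + 2 = 22
σ = (4, 3, 1, 2): 6 + 0 + 12 + (-9) = 9
σ = (4, 3, 2, 1): 6 + 0 + 16 + 2 = 24
Optimal value attained by: σ = (1, 4, 3, 2).
Answer: det⊕(A) = 6; verdict: NONSINGULAR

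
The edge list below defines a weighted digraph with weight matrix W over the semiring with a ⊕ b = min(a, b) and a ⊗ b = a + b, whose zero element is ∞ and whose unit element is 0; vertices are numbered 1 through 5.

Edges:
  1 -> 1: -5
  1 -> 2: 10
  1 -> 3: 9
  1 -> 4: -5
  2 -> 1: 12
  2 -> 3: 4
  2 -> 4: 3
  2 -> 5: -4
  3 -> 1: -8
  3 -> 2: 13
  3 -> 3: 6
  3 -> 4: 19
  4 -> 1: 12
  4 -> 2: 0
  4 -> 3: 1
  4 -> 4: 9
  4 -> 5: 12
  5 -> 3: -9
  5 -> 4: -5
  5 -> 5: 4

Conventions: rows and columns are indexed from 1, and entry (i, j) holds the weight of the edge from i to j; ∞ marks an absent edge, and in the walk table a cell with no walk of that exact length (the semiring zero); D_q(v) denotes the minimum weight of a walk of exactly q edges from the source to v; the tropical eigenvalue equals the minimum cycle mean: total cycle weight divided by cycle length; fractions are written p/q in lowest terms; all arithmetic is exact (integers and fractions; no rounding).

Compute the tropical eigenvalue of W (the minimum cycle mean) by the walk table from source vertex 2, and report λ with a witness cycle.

q=0: [∞, 0, ∞, ∞, ∞]
q=1: [12, ∞, 4, 3, -4]
q=2: [-4, 3, -13, -9, 0]
q=3: [-21, -9, -9, -9, -1]
q=4: [-26, -11, -12, -26, -13]
q=5: [-31, -26, -25, -31, -15]
Optimal cycle mean attained by: cycle 1->4->2->5->3->1, total (-5) + 0 + (-4) + (-9) + (-8), length 5.
Answer: λ = -26/5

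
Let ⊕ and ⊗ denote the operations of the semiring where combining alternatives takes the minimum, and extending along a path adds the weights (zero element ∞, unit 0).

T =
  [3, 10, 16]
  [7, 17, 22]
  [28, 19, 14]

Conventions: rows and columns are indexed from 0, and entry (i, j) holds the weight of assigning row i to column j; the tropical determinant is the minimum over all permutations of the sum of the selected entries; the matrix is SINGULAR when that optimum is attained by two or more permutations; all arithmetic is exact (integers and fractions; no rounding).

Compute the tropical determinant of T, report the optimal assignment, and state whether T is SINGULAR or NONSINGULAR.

σ = (0, 1, 2): 3 + 17 + 14 = 34
σ = (0, 2, 1): 3 + 22 + 19 = 44
σ = (1, 0, 2): 10 + 7 + 14 = 31
σ = (1, 2, 0): 10 + 22 + 28 = 60
σ = (2, 0, 1): 16 + 7 + 19 = 42
σ = (2, 1, 0): 16 + 17 + 28 = 61
Optimal value attained by: σ = (1, 0, 2).
Answer: det⊕(T) = 31; verdict: NONSINGULAR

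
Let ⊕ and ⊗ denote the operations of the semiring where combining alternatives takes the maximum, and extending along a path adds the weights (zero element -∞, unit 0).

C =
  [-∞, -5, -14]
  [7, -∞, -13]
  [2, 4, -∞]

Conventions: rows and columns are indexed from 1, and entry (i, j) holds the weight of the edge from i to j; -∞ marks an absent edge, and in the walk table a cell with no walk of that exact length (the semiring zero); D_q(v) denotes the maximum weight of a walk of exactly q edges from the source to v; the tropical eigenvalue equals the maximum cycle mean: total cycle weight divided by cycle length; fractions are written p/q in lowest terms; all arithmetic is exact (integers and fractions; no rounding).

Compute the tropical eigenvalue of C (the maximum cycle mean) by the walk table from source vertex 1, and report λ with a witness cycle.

q=0: [0, -∞, -∞]
q=1: [-∞, -5, -14]
q=2: [2, -10, -18]
q=3: [-3, -3, -12]
Optimal cycle mean attained by: cycle 1->2->1, total (-5) + 7, length 2.
Answer: λ = 1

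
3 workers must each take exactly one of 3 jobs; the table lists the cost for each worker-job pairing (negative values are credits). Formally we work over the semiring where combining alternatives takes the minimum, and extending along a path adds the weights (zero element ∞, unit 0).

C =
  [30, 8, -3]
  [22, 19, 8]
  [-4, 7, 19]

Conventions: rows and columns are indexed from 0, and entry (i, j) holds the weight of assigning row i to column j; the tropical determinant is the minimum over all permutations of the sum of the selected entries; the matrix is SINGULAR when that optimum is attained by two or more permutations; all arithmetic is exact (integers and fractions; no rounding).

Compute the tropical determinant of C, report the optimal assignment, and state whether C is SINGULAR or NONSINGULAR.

σ = (0, 1, 2): 30 + 19 + 19 = 68
σ = (0, 2, 1): 30 + 8 + 7 = 45
σ = (1, 0, 2): 8 + 22 + 19 = 49
σ = (1, 2, 0): 8 + 8 + (-4) = 12
σ = (2, 0, 1): (-3) + 22 + 7 = 26
σ = (2, 1, 0): (-3) + 19 + (-4) = 12
Optimal value attained by: σ = (1, 2, 0).
Answer: det⊕(C) = 12; verdict: SINGULAR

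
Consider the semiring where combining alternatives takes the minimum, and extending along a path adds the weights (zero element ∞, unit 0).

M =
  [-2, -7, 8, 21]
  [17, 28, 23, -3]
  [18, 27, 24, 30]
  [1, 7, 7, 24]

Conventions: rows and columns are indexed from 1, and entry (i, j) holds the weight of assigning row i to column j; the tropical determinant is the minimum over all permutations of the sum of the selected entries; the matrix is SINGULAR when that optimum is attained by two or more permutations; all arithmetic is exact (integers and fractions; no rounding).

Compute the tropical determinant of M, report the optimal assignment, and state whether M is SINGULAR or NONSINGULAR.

σ = (1, 2, 3, 4): (-2) + 28 + 24 + 24 = 74
σ = (1, 2, 4, 3): (-2) + 28 + 30 + 7 = 63
σ = (1, 3, 2, 4): (-2) + 23 + 27 + 24 = 72
σ = (1, 3, 4, 2): (-2) + 23 + 30 + 7 = 58
σ = (1, 4, 2, 3): (-2) + (-3) + 27 + 7 = 29
σ = (1, 4, 3, 2): (-2) + (-3) + 24 + 7 = 26
σ = (2, 1, 3, 4): (-7) + 17 + 24 + 24 = 58
σ = (2, 1, 4, 3): (-7) + 17 + 30 + 7 = 47
σ = (2, 3, 1, 4): (-7) + 23 + 18 + 24 = 58
σ = (2, 3, 4, 1): (-7) + 23 + 30 + 1 = 47
σ = (2, 4, 1, 3): (-7) + (-3) + 18 + 7 = 15
σ = (2, 4, 3, 1): (-7) + (-3) + 24 + 1 = 15
σ = (3, 1, 2, 4): 8 + 17 + 27 + 24 = 76
σ = (3, 1, 4, 2): 8 + 17 + 30 + 7 = 62
σ = (3, 2, 1, 4): 8 + 28 + 18 + 24 = 78
σ = (3, 2, 4, 1): 8 + 28 + 30 + 1 = 67
σ = (3, 4, 1, 2): 8 + (-3) + 18 + 7 = 30
σ = (3, 4, 2, 1): 8 + (-3) + 27 + 1 = 33
σ = (4, 1, 2, 3): 21 + 17 + 27 + 7 = 72
σ = (4, 1, 3, 2): 21 + 17 + 24 + 7 = 69
σ = (4, 2, 1, 3): 21 + 28 + 18 + 7 = 74
σ = (4, 2, 3, 1): 21 + 28 + 24 + 1 = 74
σ = (4, 3, 1, 2): 21 + 23 + 18 + 7 = 69
σ = (4, 3, 2, 1): 21 + 23 + 27 + 1 = 72
Optimal value attained by: σ = (2, 4, 1, 3).
Answer: det⊕(M) = 15; verdict: SINGULAR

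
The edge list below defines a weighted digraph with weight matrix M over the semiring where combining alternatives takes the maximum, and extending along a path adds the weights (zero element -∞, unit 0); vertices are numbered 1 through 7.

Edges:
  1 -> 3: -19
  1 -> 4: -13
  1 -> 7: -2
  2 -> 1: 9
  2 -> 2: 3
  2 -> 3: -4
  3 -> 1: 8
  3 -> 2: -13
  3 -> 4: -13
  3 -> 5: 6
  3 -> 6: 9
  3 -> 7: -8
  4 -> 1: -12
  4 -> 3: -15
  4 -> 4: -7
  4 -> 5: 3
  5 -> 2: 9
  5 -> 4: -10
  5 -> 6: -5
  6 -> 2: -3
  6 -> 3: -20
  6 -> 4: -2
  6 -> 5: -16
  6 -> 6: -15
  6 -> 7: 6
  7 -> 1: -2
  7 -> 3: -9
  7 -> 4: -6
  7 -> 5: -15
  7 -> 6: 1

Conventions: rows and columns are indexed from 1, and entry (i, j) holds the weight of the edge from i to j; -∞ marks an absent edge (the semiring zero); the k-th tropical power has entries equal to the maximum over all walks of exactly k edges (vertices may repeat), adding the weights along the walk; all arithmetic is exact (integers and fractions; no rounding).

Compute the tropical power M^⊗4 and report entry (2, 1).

M^⊗2:
  [-4, -32, -11, -8, -10, -1, -27]
  [12, 6, -1, -4, 2, 5, 7]
  [-4, 15, -11, 7, -7, 1, 15]
  [-7, 12, -22, -7, -4, -2, -14]
  [18, 12, 5, -7, -7, -20, 1]
  [6, 0, -3, 0, 1, 7, -9]
  [-1, -2, -19, -1, -3, 0, 7]
M^⊗3:
  [-3, -1, -21, -3, -5, -2, 5]
  [15, 11, 2, 3, 5, 8, 11]
  [24, 18, 11, 9, 10, 16, 7]
  [21, 15, 8, -4, -4, -9, 4]
  [21, 15, 8, 5, 11, 14, 16]
  [9, 10, -4, 5, 3, 6, 13]
  [7, 6, -2, 1, 2, 8, 6]
M^⊗4:
  [8, 4, -4, -1, 0, 6, 4]
  [20, 14, 7, 6, 8, 12, 14]
  [27, 21, 14, 14, 17, 20, 22]
  [24, 18, 11, 8, 14, 17, 19]
  [24, 20, 11, 12, 14, 17, 20]
  [19, 13, 6, 7, 8, 14, 12]
  [15, 11, 2, 6, 4, 7, 14]
Key observation: the optimum is the walk 2->3->5->2->1, with weight (-4) + 6 + 9 + 9 = 20.
Optimal value attained by: walk 2->3->5->2->1.
Answer: (M^⊗4)[2][1] = 20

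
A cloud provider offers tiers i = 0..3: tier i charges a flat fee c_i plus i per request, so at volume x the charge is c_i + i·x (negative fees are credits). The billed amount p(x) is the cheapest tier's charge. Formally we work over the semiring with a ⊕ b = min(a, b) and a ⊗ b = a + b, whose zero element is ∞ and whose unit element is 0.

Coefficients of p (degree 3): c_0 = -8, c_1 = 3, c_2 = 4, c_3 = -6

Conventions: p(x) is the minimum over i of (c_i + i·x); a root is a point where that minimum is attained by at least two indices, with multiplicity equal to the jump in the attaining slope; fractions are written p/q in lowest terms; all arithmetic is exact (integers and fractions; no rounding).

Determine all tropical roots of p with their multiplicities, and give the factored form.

hull edge (i=0, c=-8) to (i=3, c=-6): slope 2/3, span 3
Factored form: p(x) = -6 ⊗ (x ⊕ (-2/3)) ⊗ (x ⊕ (-2/3)) ⊗ (x ⊕ (-2/3))
Answer: roots = -2/3 (mult 3)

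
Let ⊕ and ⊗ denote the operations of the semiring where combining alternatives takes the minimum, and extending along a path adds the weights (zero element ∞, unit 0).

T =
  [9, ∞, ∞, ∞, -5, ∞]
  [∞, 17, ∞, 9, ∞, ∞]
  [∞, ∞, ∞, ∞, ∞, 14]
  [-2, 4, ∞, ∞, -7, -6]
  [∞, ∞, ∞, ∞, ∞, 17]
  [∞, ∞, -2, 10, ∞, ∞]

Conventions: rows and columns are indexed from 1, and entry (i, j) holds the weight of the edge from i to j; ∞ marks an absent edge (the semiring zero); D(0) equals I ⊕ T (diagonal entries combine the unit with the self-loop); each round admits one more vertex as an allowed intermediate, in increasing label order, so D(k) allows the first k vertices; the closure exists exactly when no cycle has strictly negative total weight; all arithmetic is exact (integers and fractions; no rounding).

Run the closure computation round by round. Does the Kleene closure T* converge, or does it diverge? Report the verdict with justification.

D(0):
  [0, ∞, ∞, ∞, -5, ∞]
  [∞, 0, ∞, 9, ∞, ∞]
  [∞, ∞, 0, ∞, ∞, 14]
  [-2, 4, ∞, 0, -7, -6]
  [∞, ∞, ∞, ∞, 0, 17]
  [∞, ∞, -2, 10, ∞, 0]
D(1):
  [0, ∞, ∞, ∞, -5, ∞]
  [∞, 0, ∞, 9, ∞, ∞]
  [∞, ∞, 0, ∞, ∞, 14]
  [-2, 4, ∞, 0, -7, -6]
  [∞, ∞, ∞, ∞, 0, 17]
  [∞, ∞, -2, 10, ∞, 0]
D(2):
  [0, ∞, ∞, ∞, -5, ∞]
  [∞, 0, ∞, 9, ∞, ∞]
  [∞, ∞, 0, ∞, ∞, 14]
  [-2, 4, ∞, 0, -7, -6]
  [∞, ∞, ∞, ∞, 0, 17]
  [∞, ∞, -2, 10, ∞, 0]
D(3):
  [0, ∞, ∞, ∞, -5, ∞]
  [∞, 0, ∞, 9, ∞, ∞]
  [∞, ∞, 0, ∞, ∞, 14]
  [-2, 4, ∞, 0, -7, -6]
  [∞, ∞, ∞, ∞, 0, 17]
  [∞, ∞, -2, 10, ∞, 0]
D(4):
  [0, ∞, ∞, ∞, -5, ∞]
  [7, 0, ∞, 9, 2, 3]
  [∞, ∞, 0, ∞, ∞, 14]
  [-2, 4, ∞, 0, -7, -6]
  [∞, ∞, ∞, ∞, 0, 17]
  [8, 14, -2, 10, 3, 0]
D(5):
  [0, ∞, ∞, ∞, -5, 12]
  [7, 0, ∞, 9, 2, 3]
  [∞, ∞, 0, ∞, ∞, 14]
  [-2, 4, ∞, 0, -7, -6]
  [∞, ∞, ∞, ∞, 0, 17]
  [8, 14, -2, 10, 3, 0]
D(6):
  [0, 26, 10, 22, -5, 12]
  [7, 0, 1, 9, 2, 3]
  [22, 28, 0, 24, 17, 14]
  [-2, 4, -8, 0, -7, -6]
  [25, 31, 15, 27, 0, 17]
  [8, 14, -2, 10, 3, 0]
Key observation: every diagonal entry stays at the unit through all rounds, so no improving cycle exists.
Answer: CONVERGES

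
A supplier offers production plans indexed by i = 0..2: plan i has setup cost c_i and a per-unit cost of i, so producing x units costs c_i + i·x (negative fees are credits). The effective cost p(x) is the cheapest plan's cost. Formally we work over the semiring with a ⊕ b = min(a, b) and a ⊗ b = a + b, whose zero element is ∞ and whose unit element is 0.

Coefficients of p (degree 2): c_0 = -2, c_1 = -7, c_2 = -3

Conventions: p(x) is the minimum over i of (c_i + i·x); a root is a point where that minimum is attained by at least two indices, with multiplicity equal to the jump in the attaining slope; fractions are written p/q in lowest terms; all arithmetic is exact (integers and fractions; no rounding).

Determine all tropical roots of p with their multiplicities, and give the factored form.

hull edge (i=0, c=-2) to (i=1, c=-7): slope -5, span 1
hull edge (i=1, c=-7) to (i=2, c=-3): slope 4, span 1
Factored form: p(x) = -3 ⊗ (x ⊕ (-4)) ⊗ (x ⊕ 5)
Answer: roots = -4 (mult 1), 5 (mult 1)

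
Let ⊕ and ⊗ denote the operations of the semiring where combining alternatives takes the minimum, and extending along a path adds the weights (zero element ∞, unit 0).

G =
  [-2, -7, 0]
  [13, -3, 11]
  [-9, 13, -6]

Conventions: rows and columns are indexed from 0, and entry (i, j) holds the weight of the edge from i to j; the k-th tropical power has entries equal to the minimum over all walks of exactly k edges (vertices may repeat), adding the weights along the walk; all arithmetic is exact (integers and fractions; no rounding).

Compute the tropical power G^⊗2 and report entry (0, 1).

G^⊗2:
  [-9, -10, -6]
  [2, -6, 5]
  [-15, -16, -12]
Key observation: the optimum is the walk 0->1->1, with weight (-7) + (-3) = -10.
Optimal value attained by: walk 0->1->1.
Answer: (G^⊗2)[0][1] = -10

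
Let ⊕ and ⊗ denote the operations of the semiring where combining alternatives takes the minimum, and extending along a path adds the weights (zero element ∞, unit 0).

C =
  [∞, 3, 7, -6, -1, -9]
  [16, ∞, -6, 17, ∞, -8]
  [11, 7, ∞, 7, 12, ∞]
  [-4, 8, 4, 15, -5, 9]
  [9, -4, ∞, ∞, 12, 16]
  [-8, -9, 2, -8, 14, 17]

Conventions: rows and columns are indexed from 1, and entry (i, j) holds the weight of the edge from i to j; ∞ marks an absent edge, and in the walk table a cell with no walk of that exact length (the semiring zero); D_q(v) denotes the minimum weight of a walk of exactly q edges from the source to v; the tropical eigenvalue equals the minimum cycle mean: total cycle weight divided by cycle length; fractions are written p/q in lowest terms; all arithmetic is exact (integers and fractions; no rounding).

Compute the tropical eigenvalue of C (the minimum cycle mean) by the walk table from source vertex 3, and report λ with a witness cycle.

q=0: [∞, ∞, 0, ∞, ∞, ∞]
q=1: [11, 7, ∞, 7, 12, ∞]
q=2: [3, 8, 1, 5, 2, -1]
q=3: [-9, -10, 1, -9, 0, -6]
q=4: [-14, -15, -16, -15, -14, -18]
q=5: [-26, -27, -21, -26, -20, -23]
q=6: [-31, -32, -33, -32, -31, -35]
Optimal cycle mean attained by: cycle 1->6->1, total (-9) + (-8), length 2.
Answer: λ = -17/2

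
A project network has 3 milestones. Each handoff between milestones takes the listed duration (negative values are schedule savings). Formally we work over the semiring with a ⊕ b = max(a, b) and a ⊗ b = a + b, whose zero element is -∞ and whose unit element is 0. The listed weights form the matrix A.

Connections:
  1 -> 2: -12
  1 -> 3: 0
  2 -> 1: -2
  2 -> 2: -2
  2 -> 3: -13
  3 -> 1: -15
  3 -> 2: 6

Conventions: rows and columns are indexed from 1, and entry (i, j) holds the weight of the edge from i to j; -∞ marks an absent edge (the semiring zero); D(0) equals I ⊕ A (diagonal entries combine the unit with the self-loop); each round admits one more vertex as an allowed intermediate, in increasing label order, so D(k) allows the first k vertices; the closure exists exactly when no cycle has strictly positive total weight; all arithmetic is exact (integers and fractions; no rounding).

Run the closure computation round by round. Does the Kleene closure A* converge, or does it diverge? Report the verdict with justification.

D(0):
  [0, -12, 0]
  [-2, 0, -13]
  [-15, 6, 0]
D(1):
  [0, -12, 0]
  [-2, 0, -2]
  [-15, 6, 0]
Detection: at round 2, diagonal entry (3, 3) turns strictly positive.
Key observation: the cycle 3->2->1->3 has total weight 6 + (-2) + 0, which is strictly positive.
Answer: DIVERGES — positive cycle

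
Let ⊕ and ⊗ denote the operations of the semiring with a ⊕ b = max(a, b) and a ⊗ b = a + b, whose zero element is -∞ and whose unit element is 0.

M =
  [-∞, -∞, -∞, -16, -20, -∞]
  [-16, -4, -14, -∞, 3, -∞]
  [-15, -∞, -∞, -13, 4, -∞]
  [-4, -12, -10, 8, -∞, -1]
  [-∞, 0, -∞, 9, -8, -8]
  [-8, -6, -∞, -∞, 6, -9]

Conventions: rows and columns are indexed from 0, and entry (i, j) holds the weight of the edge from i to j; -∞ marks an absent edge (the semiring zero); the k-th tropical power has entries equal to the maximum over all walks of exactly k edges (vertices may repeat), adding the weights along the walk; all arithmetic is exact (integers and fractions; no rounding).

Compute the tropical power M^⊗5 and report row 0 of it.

M^⊗2:
  [-20, -20, -26, -8, -28, -17]
  [-20, 3, -18, 12, -1, -5]
  [-17, 4, -23, 13, -4, -4]
  [4, -4, -2, 16, 5, 7]
  [5, -3, -1, 17, 3, 8]
  [-17, 6, -20, 15, -2, -2]
M^⊗3:
  [-12, -20, -18, 0, -11, -9]
  [8, 0, 2, 20, 6, 11]
  [9, 1, 3, 21, 7, 12]
  [12, 5, 6, 24, 13, 15]
  [13, 5, 7, 25, 14, 16]
  [11, 3, 5, 23, 9, 14]
M^⊗4:
  [-4, -11, -10, 8, -3, -1]
  [16, 8, 10, 28, 17, 19]
  [17, 9, 11, 29, 18, 20]
  [20, 13, 14, 32, 21, 23]
  [21, 14, 15, 33, 22, 24]
  [19, 11, 13, 31, 20, 22]
M^⊗5:
  [4, -3, -2, 16, 5, 7]
  [24, 17, 18, 36, 25, 27]
  [25, 18, 19, 37, 26, 28]
  [28, 21, 22, 40, 29, 31]
  [29, 22, 23, 41, 30, 32]
  [27, 20, 21, 39, 28, 30]
Answer: row 0 of M^⊗5 = [4, -3, -2, 16, 5, 7]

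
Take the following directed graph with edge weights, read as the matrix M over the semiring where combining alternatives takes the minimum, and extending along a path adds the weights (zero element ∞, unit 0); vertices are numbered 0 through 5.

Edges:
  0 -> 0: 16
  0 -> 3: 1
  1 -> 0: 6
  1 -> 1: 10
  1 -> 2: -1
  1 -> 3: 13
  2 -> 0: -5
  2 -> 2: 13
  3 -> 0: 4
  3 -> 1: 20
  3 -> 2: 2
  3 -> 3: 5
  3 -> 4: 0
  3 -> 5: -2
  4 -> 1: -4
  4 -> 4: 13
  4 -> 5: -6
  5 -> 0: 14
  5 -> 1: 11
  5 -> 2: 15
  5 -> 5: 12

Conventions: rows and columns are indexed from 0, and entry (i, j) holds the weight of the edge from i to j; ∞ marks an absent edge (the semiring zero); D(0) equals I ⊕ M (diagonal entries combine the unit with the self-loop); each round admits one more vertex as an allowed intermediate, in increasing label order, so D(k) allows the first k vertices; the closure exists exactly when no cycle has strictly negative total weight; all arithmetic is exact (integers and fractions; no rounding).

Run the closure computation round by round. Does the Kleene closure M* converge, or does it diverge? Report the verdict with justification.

D(0):
  [0, ∞, ∞, 1, ∞, ∞]
  [6, 0, -1, 13, ∞, ∞]
  [-5, ∞, 0, ∞, ∞, ∞]
  [4, 20, 2, 0, 0, -2]
  [∞, -4, ∞, ∞, 0, -6]
  [14, 11, 15, ∞, ∞, 0]
D(1):
  [0, ∞, ∞, 1, ∞, ∞]
  [6, 0, -1, 7, ∞, ∞]
  [-5, ∞, 0, -4, ∞, ∞]
  [4, 20, 2, 0, 0, -2]
  [∞, -4, ∞, ∞, 0, -6]
  [14, 11, 15, 15, ∞, 0]
D(2):
  [0, ∞, ∞, 1, ∞, ∞]
  [6, 0, -1, 7, ∞, ∞]
  [-5, ∞, 0, -4, ∞, ∞]
  [4, 20, 2, 0, 0, -2]
  [2, -4, -5, 3, 0, -6]
  [14, 11, 10, 15, ∞, 0]
Detection: at round 3, diagonal entry (3, 3) turns strictly negative.
Key observation: the cycle 3->2->0->3 has total weight 2 + (-5) + 1, which is strictly negative.
Answer: DIVERGES — negative cycle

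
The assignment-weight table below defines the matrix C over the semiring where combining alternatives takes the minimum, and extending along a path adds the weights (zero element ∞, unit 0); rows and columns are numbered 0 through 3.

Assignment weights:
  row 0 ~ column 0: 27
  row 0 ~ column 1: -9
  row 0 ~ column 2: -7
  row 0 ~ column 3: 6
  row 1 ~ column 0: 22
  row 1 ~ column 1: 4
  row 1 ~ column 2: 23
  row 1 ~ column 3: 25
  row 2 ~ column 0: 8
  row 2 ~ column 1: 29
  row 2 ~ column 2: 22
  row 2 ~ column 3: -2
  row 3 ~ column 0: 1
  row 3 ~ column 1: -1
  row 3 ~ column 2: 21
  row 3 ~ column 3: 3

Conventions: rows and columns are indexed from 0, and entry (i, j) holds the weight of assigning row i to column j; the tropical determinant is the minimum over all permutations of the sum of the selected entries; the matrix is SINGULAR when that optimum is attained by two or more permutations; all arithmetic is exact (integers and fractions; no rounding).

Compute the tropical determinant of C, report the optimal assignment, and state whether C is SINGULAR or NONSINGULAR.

σ = (0, 1, 2, 3): 27 + 4 + 22 + 3 = 56
σ = (0, 1, 3, 2): 27 + 4 + (-2) + 21 = 50
σ = (0, 2, 1, 3): 27 + 23 + 29 + 3 = 82
σ = (0, 2, 3, 1): 27 + 23 + (-2) + (-1) = 47
σ = (0, 3, 1, 2): 27 + 25 + 29 + 21 = 102
σ = (0, 3, 2, 1): 27 + 25 + 22 + (-1) = 73
σ = (1, 0, 2, 3): (-9) + 22 + 22 + 3 = 38
σ = (1, 0, 3, 2): (-9) + 22 + (-2) + 21 = 32
σ = (1, 2, 0, 3): (-9) + 23 + 8 + 3 = 25
σ = (1, 2, 3, 0): (-9) + 23 + (-2) + 1 = 13
σ = (1, 3, 0, 2): (-9) + 25 + 8 + 21 = 45
σ = (1, 3, 2, 0): (-9) + 25 + 22 + 1 = 39
σ = (2, 0, 1, 3): (-7) + 22 + 29 + 3 = 47
σ = (2, 0, 3, 1): (-7) + 22 + (-2) + (-1) = 12
σ = (2, 1, 0, 3): (-7) + 4 + 8 + 3 = 8
σ = (2, 1, 3, 0): (-7) + 4 + (-2) + 1 = -4
σ = (2, 3, 0, 1): (-7) + 25 + 8 + (-1) = 25
σ = (2, 3, 1, 0): (-7) + 25 + 29 + 1 = 48
σ = (3, 0, 1, 2): 6 + 22 + 29 + 21 = 78
σ = (3, 0, 2, 1): 6 + 22 + 22 + (-1) = 49
σ = (3, 1, 0, 2): 6 + 4 + 8 + 21 = 39
σ = (3, 1, 2, 0): 6 + 4 + 22 + 1 = 33
σ = (3, 2, 0, 1): 6 + 23 + 8 + (-1) = 36
σ = (3, 2, 1, 0): 6 + 23 + 29 + 1 = 59
Optimal value attained by: σ = (2, 1, 3, 0).
Answer: det⊕(C) = -4; verdict: NONSINGULAR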